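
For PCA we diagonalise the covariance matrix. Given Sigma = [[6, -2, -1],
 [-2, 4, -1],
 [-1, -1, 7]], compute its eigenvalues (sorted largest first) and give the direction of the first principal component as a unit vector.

Step 1 — characteristic polynomial p(λ) = det(λI - Sigma) = λ³ - tr·λ² + c_1·λ - det, where tr = trace, c_1 = sum of the principal 2×2 minors, det = det(Sigma):
  tr = 6 + 4 + 7 = 17,
  c_1 = (6·4 - (-2)²) + (6·7 - (-1)²) + (4·7 - (-1)²) = 20 + 41 + 27 = 88,
  det = 6·(4·7 - (-1)²) - (-2)·((-2)·7 - (-1)·(-1)) + (-1)·((-2)·(-1) - 4·(-1)) = 6·(27) - (-2)·(-15) + (-1)·(6) = 126.
  So p(λ) = λ³ - 17λ² + 88λ - 126.
Step 2 — look for an integer root (rational root theorem: any rational root is an integer divisor of 126). Testing λ = 7:
  p(7) = 343 - 833 + 616 - 126 = 0  ✓
  Dividing out (λ - 7): p(λ) = (λ - 7)(λ² - 10λ + 18).
Step 3 — remaining eigenvalues from the quadratic λ² - 10λ + 18 = 0:
  Δ = 10² - 4·18 = 100 - 72 = 28,  λ = (10 ± √28)/2 = (10 ± 5.2915)/2 ≈ 7.6458 or 2.3542.
  Sorted: λ_1 = 7.6458,  λ_2 = 7,  λ_3 = 2.3542  (check: sum = 17 = tr ✓).

Step 4 — unit eigenvector for λ_1 ≈ 7.6458: v spans the null space of (Sigma - λ_1 I), whose rows are
  r_1 = (-1.6458, -2, -1),  r_2 = (-2, -3.6458, -1),  r_3 = (-1, -1, -0.6458).
  v is orthogonal to every row, so take v ∝ r_1 × r_2 = ((-2)·(-1) - (-1)·(-3.6458), (-1)·(-2) - (-1.6458)·(-1), (-1.6458)·(-3.6458) - (-2)·(-2)) ≈ (-1.6458, 0.3542, 2).
  Rescale (multiply by -1 so the first nonzero entry is positive): u = (1.6458, -0.3542, -2).
  ||u|| = √((1.6458)² + (-0.3542)² + (-2)²) = √(6.834) ≈ 2.6142,  v_1 = u/||u|| ≈ (0.6295, -0.1355, -0.7651) (||v_1|| = 1).

λ_1 = 7.6458,  λ_2 = 7,  λ_3 = 2.3542;  v_1 ≈ (0.6295, -0.1355, -0.7651)


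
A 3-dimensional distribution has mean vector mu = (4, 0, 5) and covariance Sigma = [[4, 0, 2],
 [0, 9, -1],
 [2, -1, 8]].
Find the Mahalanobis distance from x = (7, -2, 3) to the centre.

Step 1 — centre the observation: (x - mu) = (3, -2, -2).

Step 2 — invert Sigma (cofactor / det for 3×3, or solve directly):
  Sigma^{-1} = [[0.2863, -0.0081, -0.0726],
 [-0.0081, 0.1129, 0.0161],
 [-0.0726, 0.0161, 0.1452]].

Step 3 — form the quadratic (x - mu)^T · Sigma^{-1} · (x - mu):
  Sigma^{-1} · (x - mu) = (1.0202, -0.2823, -0.5403).
  (x - mu)^T · [Sigma^{-1} · (x - mu)] = (3)·(1.0202) + (-2)·(-0.2823) + (-2)·(-0.5403) = 4.7056.

Step 4 — take square root: d = √(4.7056) ≈ 2.1692.

d(x, mu) = √(4.7056) ≈ 2.1692


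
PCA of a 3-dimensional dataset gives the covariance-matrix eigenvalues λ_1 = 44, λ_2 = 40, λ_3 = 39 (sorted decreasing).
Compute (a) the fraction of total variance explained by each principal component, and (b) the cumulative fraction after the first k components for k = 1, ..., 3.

Step 1 — total variance = trace(Sigma) = Σ λ_i = 44 + 40 + 39 = 123.

Step 2 — fraction explained by component i = λ_i / Σ λ:
  PC1: 44/123 = 0.3577
  PC2: 40/123 = 0.3252
  PC3: 39/123 = 0.3171

Step 3 — cumulative fraction after k components = (λ_1 + ... + λ_k) / Σ λ:
  k = 1: 44/123 = 0.3577
  k = 2: (44 + 40)/123 = 84/123 = 0.6829
  k = 3: (44 + 40 + 39)/123 = 123/123 = 1

Summary (fraction, with percent):

explained: PC1 0.3577 (35.77%), PC2 0.3252 (32.52%), PC3 0.3171 (31.71%);  cumulative: 0.3577, 0.6829, 1


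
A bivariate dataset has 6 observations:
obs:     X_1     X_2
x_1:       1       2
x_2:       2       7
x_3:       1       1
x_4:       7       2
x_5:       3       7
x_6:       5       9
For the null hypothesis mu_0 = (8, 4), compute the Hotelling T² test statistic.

Step 1 — sample mean vector:
  mean(X_1) = (1 + 2 + 1 + 7 + 3 + 5) / 6 = 19/6 = 3.1667
  mean(X_2) = (2 + 7 + 1 + 2 + 7 + 9) / 6 = 28/6 = 4.6667
  x̄ = (3.1667, 4.6667),  deviation x̄ - mu_0 = (3.1667, 4.6667) - (8, 4) = (-4.8333, 0.6667).

Step 2 — sample covariance matrix, S[i,j] = (1/(n-1)) · Σ_k (x_{k,i} - mean_i) · (x_{k,j} - mean_j), divisor n-1 = 5:
  S[X_1,X_1] = ((-2.1667)·(-2.1667) + (-1.1667)·(-1.1667) + (-2.1667)·(-2.1667) + (3.8333)·(3.8333) + (-0.1667)·(-0.1667) + (1.8333)·(1.8333)) / 5 = 28.8333/5 = 5.7667
  S[X_1,X_2] = ((-2.1667)·(-2.6667) + (-1.1667)·(2.3333) + (-2.1667)·(-3.6667) + (3.8333)·(-2.6667) + (-0.1667)·(2.3333) + (1.8333)·(4.3333)) / 5 = 8.3333/5 = 1.6667
  S[X_2,X_2] = ((-2.6667)·(-2.6667) + (2.3333)·(2.3333) + (-3.6667)·(-3.6667) + (-2.6667)·(-2.6667) + (2.3333)·(2.3333) + (4.3333)·(4.3333)) / 5 = 57.3333/5 = 11.4667
  S = [[5.7667, 1.6667],
 [1.6667, 11.4667]].

Step 3 — invert S. det(S) = 5.7667·11.4667 - (1.6667)² = 63.3467.
  S^{-1} = (1/det) · [[d, -b], [-b, a]] = [[0.181, -0.0263],
 [-0.0263, 0.091]].

Step 4 — quadratic form (x̄ - mu_0)^T · S^{-1} · (x̄ - mu_0):
  S^{-1} · (x̄ - mu_0) = (-0.8924, 0.1879),
  (x̄ - mu_0)^T · [...] = (-4.8333)·(-0.8924) + (0.6667)·(0.1879) = 4.4387.

Step 5 — scale by n: T² = 6 · 4.4387 = 26.6323.

T² ≈ 26.6323


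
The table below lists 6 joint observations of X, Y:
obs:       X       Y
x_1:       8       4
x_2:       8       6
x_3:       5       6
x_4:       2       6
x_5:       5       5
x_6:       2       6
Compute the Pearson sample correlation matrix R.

Step 1 — column means:
  mean(X) = (8 + 8 + 5 + 2 + 5 + 2) / 6 = 30/6 = 5
  mean(Y) = (4 + 6 + 6 + 6 + 5 + 6) / 6 = 33/6 = 5.5

Step 2 — sample variances and covariances s[i,j] = (1/(n-1)) · Σ_k (x_{k,i} - mean_i) · (x_{k,j} - mean_j), with n-1 = 5:
  s[X,X] = ((3)·(3) + (3)·(3) + (0)·(0) + (-3)·(-3) + (0)·(0) + (-3)·(-3)) / 5 = 36/5 = 7.2
  s[X,Y] = ((3)·(-1.5) + (3)·(0.5) + (0)·(0.5) + (-3)·(0.5) + (0)·(-0.5) + (-3)·(0.5)) / 5 = -6/5 = -1.2
  s[Y,Y] = ((-1.5)·(-1.5) + (0.5)·(0.5) + (0.5)·(0.5) + (0.5)·(0.5) + (-0.5)·(-0.5) + (0.5)·(0.5)) / 5 = 3.5/5 = 0.7
  Sample standard deviations s_i = √(s[i,i]):
  s(X) = √(7.2) = 2.6833
  s(Y) = √(0.7) = 0.8367

Step 3 — r_{ij} = s_{ij} / (s_i · s_j):
  r[X,X] = 1 (diagonal).
  r[X,Y] = -1.2 / (2.6833 · 0.8367) = -1.2 / 2.245 = -0.5345
  r[Y,Y] = 1 (diagonal).

R is symmetric with unit diagonal. Assembling:

R = [[1, -0.5345],
 [-0.5345, 1]]


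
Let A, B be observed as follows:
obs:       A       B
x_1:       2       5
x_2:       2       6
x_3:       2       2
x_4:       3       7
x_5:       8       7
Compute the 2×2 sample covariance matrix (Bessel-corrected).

Step 1 — column means:
  mean(A) = (2 + 2 + 2 + 3 + 8) / 5 = 17/5 = 3.4
  mean(B) = (5 + 6 + 2 + 7 + 7) / 5 = 27/5 = 5.4

Step 2 — sample covariance S[i,j] = (1/(n-1)) · Σ_k (x_{k,i} - mean_i) · (x_{k,j} - mean_j), with n-1 = 4.
  S[A,A] = ((-1.4)·(-1.4) + (-1.4)·(-1.4) + (-1.4)·(-1.4) + (-0.4)·(-0.4) + (4.6)·(4.6)) / 4 = 27.2/4 = 6.8
  S[A,B] = ((-1.4)·(-0.4) + (-1.4)·(0.6) + (-1.4)·(-3.4) + (-0.4)·(1.6) + (4.6)·(1.6)) / 4 = 11.2/4 = 2.8
  S[B,B] = ((-0.4)·(-0.4) + (0.6)·(0.6) + (-3.4)·(-3.4) + (1.6)·(1.6) + (1.6)·(1.6)) / 4 = 17.2/4 = 4.3

S is symmetric (S[j,i] = S[i,j]). Assembling:

S = [[6.8, 2.8],
 [2.8, 4.3]]


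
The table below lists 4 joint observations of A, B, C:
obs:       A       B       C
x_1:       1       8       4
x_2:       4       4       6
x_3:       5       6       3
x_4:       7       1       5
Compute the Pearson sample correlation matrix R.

Step 1 — column means:
  mean(A) = (1 + 4 + 5 + 7) / 4 = 17/4 = 4.25
  mean(B) = (8 + 4 + 6 + 1) / 4 = 19/4 = 4.75
  mean(C) = (4 + 6 + 3 + 5) / 4 = 18/4 = 4.5

Step 2 — sample variances and covariances s[i,j] = (1/(n-1)) · Σ_k (x_{k,i} - mean_i) · (x_{k,j} - mean_j), with n-1 = 3:
  s[A,A] = ((-3.25)·(-3.25) + (-0.25)·(-0.25) + (0.75)·(0.75) + (2.75)·(2.75)) / 3 = 18.75/3 = 6.25
  s[A,B] = ((-3.25)·(3.25) + (-0.25)·(-0.75) + (0.75)·(1.25) + (2.75)·(-3.75)) / 3 = -19.75/3 = -6.5833
  s[A,C] = ((-3.25)·(-0.5) + (-0.25)·(1.5) + (0.75)·(-1.5) + (2.75)·(0.5)) / 3 = 1.5/3 = 0.5
  s[B,B] = ((3.25)·(3.25) + (-0.75)·(-0.75) + (1.25)·(1.25) + (-3.75)·(-3.75)) / 3 = 26.75/3 = 8.9167
  s[B,C] = ((3.25)·(-0.5) + (-0.75)·(1.5) + (1.25)·(-1.5) + (-3.75)·(0.5)) / 3 = -6.5/3 = -2.1667
  s[C,C] = ((-0.5)·(-0.5) + (1.5)·(1.5) + (-1.5)·(-1.5) + (0.5)·(0.5)) / 3 = 5/3 = 1.6667
  Sample standard deviations s_i = √(s[i,i]):
  s(A) = √(6.25) = 2.5
  s(B) = √(8.9167) = 2.9861
  s(C) = √(1.6667) = 1.291

Step 3 — r_{ij} = s_{ij} / (s_i · s_j):
  r[A,A] = 1 (diagonal).
  r[A,B] = -6.5833 / (2.5 · 2.9861) = -6.5833 / 7.4652 = -0.8819
  r[A,C] = 0.5 / (2.5 · 1.291) = 0.5 / 3.2275 = 0.1549
  r[B,B] = 1 (diagonal).
  r[B,C] = -2.1667 / (2.9861 · 1.291) = -2.1667 / 3.855 = -0.562
  r[C,C] = 1 (diagonal).

R is symmetric with unit diagonal. Assembling:

R = [[1, -0.8819, 0.1549],
 [-0.8819, 1, -0.562],
 [0.1549, -0.562, 1]]


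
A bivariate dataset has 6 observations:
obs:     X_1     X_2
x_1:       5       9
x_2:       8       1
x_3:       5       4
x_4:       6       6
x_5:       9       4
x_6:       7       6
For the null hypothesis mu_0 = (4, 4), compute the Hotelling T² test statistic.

Step 1 — sample mean vector:
  mean(X_1) = (5 + 8 + 5 + 6 + 9 + 7) / 6 = 40/6 = 6.6667
  mean(X_2) = (9 + 1 + 4 + 6 + 4 + 6) / 6 = 30/6 = 5
  x̄ = (6.6667, 5),  deviation x̄ - mu_0 = (6.6667, 5) - (4, 4) = (2.6667, 1).

Step 2 — sample covariance matrix, S[i,j] = (1/(n-1)) · Σ_k (x_{k,i} - mean_i) · (x_{k,j} - mean_j), divisor n-1 = 5:
  S[X_1,X_1] = ((-1.6667)·(-1.6667) + (1.3333)·(1.3333) + (-1.6667)·(-1.6667) + (-0.6667)·(-0.6667) + (2.3333)·(2.3333) + (0.3333)·(0.3333)) / 5 = 13.3333/5 = 2.6667
  S[X_1,X_2] = ((-1.6667)·(4) + (1.3333)·(-4) + (-1.6667)·(-1) + (-0.6667)·(1) + (2.3333)·(-1) + (0.3333)·(1)) / 5 = -13/5 = -2.6
  S[X_2,X_2] = ((4)·(4) + (-4)·(-4) + (-1)·(-1) + (1)·(1) + (-1)·(-1) + (1)·(1)) / 5 = 36/5 = 7.2
  S = [[2.6667, -2.6],
 [-2.6, 7.2]].

Step 3 — invert S. det(S) = 2.6667·7.2 - (-2.6)² = 12.44.
  S^{-1} = (1/det) · [[d, -b], [-b, a]] = [[0.5788, 0.209],
 [0.209, 0.2144]].

Step 4 — quadratic form (x̄ - mu_0)^T · S^{-1} · (x̄ - mu_0):
  S^{-1} · (x̄ - mu_0) = (1.7524, 0.7717),
  (x̄ - mu_0)^T · [...] = (2.6667)·(1.7524) + (1)·(0.7717) = 5.4448.

Step 5 — scale by n: T² = 6 · 5.4448 = 32.6688.

T² ≈ 32.6688


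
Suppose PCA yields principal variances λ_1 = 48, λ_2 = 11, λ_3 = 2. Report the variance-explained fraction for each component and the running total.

Step 1 — total variance = trace(Sigma) = Σ λ_i = 48 + 11 + 2 = 61.

Step 2 — fraction explained by component i = λ_i / Σ λ:
  PC1: 48/61 = 0.7869
  PC2: 11/61 = 0.1803
  PC3: 2/61 = 0.0328

Step 3 — cumulative fraction after k components = (λ_1 + ... + λ_k) / Σ λ:
  k = 1: 48/61 = 0.7869
  k = 2: (48 + 11)/61 = 59/61 = 0.9672
  k = 3: (48 + 11 + 2)/61 = 61/61 = 1

Summary (fraction, with percent):

explained: PC1 0.7869 (78.69%), PC2 0.1803 (18.03%), PC3 0.0328 (3.28%);  cumulative: 0.7869, 0.9672, 1


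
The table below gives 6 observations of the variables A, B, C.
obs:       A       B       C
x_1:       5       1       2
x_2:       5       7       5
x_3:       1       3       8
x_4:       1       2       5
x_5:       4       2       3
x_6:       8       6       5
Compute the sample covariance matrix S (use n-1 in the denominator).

Step 1 — column means:
  mean(A) = (5 + 5 + 1 + 1 + 4 + 8) / 6 = 24/6 = 4
  mean(B) = (1 + 7 + 3 + 2 + 2 + 6) / 6 = 21/6 = 3.5
  mean(C) = (2 + 5 + 8 + 5 + 3 + 5) / 6 = 28/6 = 4.6667

Step 2 — sample covariance S[i,j] = (1/(n-1)) · Σ_k (x_{k,i} - mean_i) · (x_{k,j} - mean_j), with n-1 = 5.
  S[A,A] = ((1)·(1) + (1)·(1) + (-3)·(-3) + (-3)·(-3) + (0)·(0) + (4)·(4)) / 5 = 36/5 = 7.2
  S[A,B] = ((1)·(-2.5) + (1)·(3.5) + (-3)·(-0.5) + (-3)·(-1.5) + (0)·(-1.5) + (4)·(2.5)) / 5 = 17/5 = 3.4
  S[A,C] = ((1)·(-2.6667) + (1)·(0.3333) + (-3)·(3.3333) + (-3)·(0.3333) + (0)·(-1.6667) + (4)·(0.3333)) / 5 = -12/5 = -2.4
  S[B,B] = ((-2.5)·(-2.5) + (3.5)·(3.5) + (-0.5)·(-0.5) + (-1.5)·(-1.5) + (-1.5)·(-1.5) + (2.5)·(2.5)) / 5 = 29.5/5 = 5.9
  S[B,C] = ((-2.5)·(-2.6667) + (3.5)·(0.3333) + (-0.5)·(3.3333) + (-1.5)·(0.3333) + (-1.5)·(-1.6667) + (2.5)·(0.3333)) / 5 = 9/5 = 1.8
  S[C,C] = ((-2.6667)·(-2.6667) + (0.3333)·(0.3333) + (3.3333)·(3.3333) + (0.3333)·(0.3333) + (-1.6667)·(-1.6667) + (0.3333)·(0.3333)) / 5 = 21.3333/5 = 4.2667

S is symmetric (S[j,i] = S[i,j]). Assembling:

S = [[7.2, 3.4, -2.4],
 [3.4, 5.9, 1.8],
 [-2.4, 1.8, 4.2667]]


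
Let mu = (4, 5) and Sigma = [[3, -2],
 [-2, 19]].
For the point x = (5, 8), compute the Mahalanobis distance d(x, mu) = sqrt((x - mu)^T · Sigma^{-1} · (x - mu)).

Step 1 — centre the observation: (x - mu) = (1, 3).

Step 2 — invert Sigma. det(Sigma) = 3·19 - (-2)² = 53.
  Sigma^{-1} = (1/det) · [[d, -b], [-b, a]] = [[0.3585, 0.0377],
 [0.0377, 0.0566]].

Step 3 — form the quadratic (x - mu)^T · Sigma^{-1} · (x - mu):
  Sigma^{-1} · (x - mu) = (0.4717, 0.2075).
  (x - mu)^T · [Sigma^{-1} · (x - mu)] = (1)·(0.4717) + (3)·(0.2075) = 1.0943.

Step 4 — take square root: d = √(1.0943) ≈ 1.0461.

d(x, mu) = √(1.0943) ≈ 1.0461


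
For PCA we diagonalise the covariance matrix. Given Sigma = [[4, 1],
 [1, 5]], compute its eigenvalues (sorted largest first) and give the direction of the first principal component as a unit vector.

Step 1 — characteristic polynomial of 2×2 Sigma:
  det(Sigma - λI) = λ² - trace · λ + det = 0.
  trace = 4 + 5 = 9, det = 4·5 - (1)² = 19.
Step 2 — discriminant:
  Δ = trace² - 4·det = 81 - 76 = 5.
Step 3 — eigenvalues:
  λ = (trace ± √Δ)/2 = (9 ± 2.2361)/2,
  λ_1 = 5.618,  λ_2 = 3.382.

Step 4 — unit eigenvector for λ_1: solve (Sigma - λ_1 I)v = 0. First row:
  (4 - 5.618)·v_x + (1)·v_y = 0, i.e. (-1.618)·v_x + (1)·v_y = 0,
  so v ∝ (b, λ_1 - a) = (1, 1.618) = u.
  ||u|| = √((1)² + (1.618)²) = √(3.618) ≈ 1.9021,
  v_1 = u/||u|| ≈ (0.5257, 0.8507) (||v_1|| = 1).

λ_1 = 5.618,  λ_2 = 3.382;  v_1 ≈ (0.5257, 0.8507)


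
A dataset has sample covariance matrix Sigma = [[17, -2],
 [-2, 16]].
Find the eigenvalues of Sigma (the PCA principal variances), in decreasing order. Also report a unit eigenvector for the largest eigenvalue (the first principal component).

Step 1 — characteristic polynomial of 2×2 Sigma:
  det(Sigma - λI) = λ² - trace · λ + det = 0.
  trace = 17 + 16 = 33, det = 17·16 - (-2)² = 268.
Step 2 — discriminant:
  Δ = trace² - 4·det = 1089 - 1072 = 17.
Step 3 — eigenvalues:
  λ = (trace ± √Δ)/2 = (33 ± 4.1231)/2,
  λ_1 = 18.5616,  λ_2 = 14.4384.

Step 4 — unit eigenvector for λ_1: solve (Sigma - λ_1 I)v = 0. First row:
  (17 - 18.5616)·v_x + (-2)·v_y = 0, i.e. (-1.5616)·v_x + (-2)·v_y = 0,
  so v ∝ (b, λ_1 - a) = (-2, 1.5616); multiply by -1 so the first entry is positive: u = (2, -1.5616).
  ||u|| = √((2)² + (-1.5616)²) = √(6.4384) ≈ 2.5374,
  v_1 = u/||u|| ≈ (0.7882, -0.6154) (||v_1|| = 1).

λ_1 = 18.5616,  λ_2 = 14.4384;  v_1 ≈ (0.7882, -0.6154)


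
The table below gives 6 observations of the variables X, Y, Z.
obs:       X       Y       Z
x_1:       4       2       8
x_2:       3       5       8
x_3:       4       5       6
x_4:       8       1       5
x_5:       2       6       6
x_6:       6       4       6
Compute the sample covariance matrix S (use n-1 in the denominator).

Step 1 — column means:
  mean(X) = (4 + 3 + 4 + 8 + 2 + 6) / 6 = 27/6 = 4.5
  mean(Y) = (2 + 5 + 5 + 1 + 6 + 4) / 6 = 23/6 = 3.8333
  mean(Z) = (8 + 8 + 6 + 5 + 6 + 6) / 6 = 39/6 = 6.5

Step 2 — sample covariance S[i,j] = (1/(n-1)) · Σ_k (x_{k,i} - mean_i) · (x_{k,j} - mean_j), with n-1 = 5.
  S[X,X] = ((-0.5)·(-0.5) + (-1.5)·(-1.5) + (-0.5)·(-0.5) + (3.5)·(3.5) + (-2.5)·(-2.5) + (1.5)·(1.5)) / 5 = 23.5/5 = 4.7
  S[X,Y] = ((-0.5)·(-1.8333) + (-1.5)·(1.1667) + (-0.5)·(1.1667) + (3.5)·(-2.8333) + (-2.5)·(2.1667) + (1.5)·(0.1667)) / 5 = -16.5/5 = -3.3
  S[X,Z] = ((-0.5)·(1.5) + (-1.5)·(1.5) + (-0.5)·(-0.5) + (3.5)·(-1.5) + (-2.5)·(-0.5) + (1.5)·(-0.5)) / 5 = -7.5/5 = -1.5
  S[Y,Y] = ((-1.8333)·(-1.8333) + (1.1667)·(1.1667) + (1.1667)·(1.1667) + (-2.8333)·(-2.8333) + (2.1667)·(2.1667) + (0.1667)·(0.1667)) / 5 = 18.8333/5 = 3.7667
  S[Y,Z] = ((-1.8333)·(1.5) + (1.1667)·(1.5) + (1.1667)·(-0.5) + (-2.8333)·(-1.5) + (2.1667)·(-0.5) + (0.1667)·(-0.5)) / 5 = 1.5/5 = 0.3
  S[Z,Z] = ((1.5)·(1.5) + (1.5)·(1.5) + (-0.5)·(-0.5) + (-1.5)·(-1.5) + (-0.5)·(-0.5) + (-0.5)·(-0.5)) / 5 = 7.5/5 = 1.5

S is symmetric (S[j,i] = S[i,j]). Assembling:

S = [[4.7, -3.3, -1.5],
 [-3.3, 3.7667, 0.3],
 [-1.5, 0.3, 1.5]]


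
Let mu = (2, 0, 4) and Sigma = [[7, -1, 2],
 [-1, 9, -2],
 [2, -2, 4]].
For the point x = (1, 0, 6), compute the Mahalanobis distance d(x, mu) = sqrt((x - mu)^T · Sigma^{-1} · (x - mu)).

Step 1 — centre the observation: (x - mu) = (-1, 0, 2).

Step 2 — invert Sigma (cofactor / det for 3×3, or solve directly):
  Sigma^{-1} = [[0.1667, 0, -0.0833],
 [0, 0.125, 0.0625],
 [-0.0833, 0.0625, 0.3229]].

Step 3 — form the quadratic (x - mu)^T · Sigma^{-1} · (x - mu):
  Sigma^{-1} · (x - mu) = (-0.3333, 0.125, 0.7292).
  (x - mu)^T · [Sigma^{-1} · (x - mu)] = (-1)·(-0.3333) + (0)·(0.125) + (2)·(0.7292) = 1.7917.

Step 4 — take square root: d = √(1.7917) ≈ 1.3385.

d(x, mu) = √(1.7917) ≈ 1.3385


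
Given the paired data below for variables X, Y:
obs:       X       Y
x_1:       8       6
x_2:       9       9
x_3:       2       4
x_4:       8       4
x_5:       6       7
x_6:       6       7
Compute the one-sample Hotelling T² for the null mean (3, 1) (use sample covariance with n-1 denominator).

Step 1 — sample mean vector:
  mean(X) = (8 + 9 + 2 + 8 + 6 + 6) / 6 = 39/6 = 6.5
  mean(Y) = (6 + 9 + 4 + 4 + 7 + 7) / 6 = 37/6 = 6.1667
  x̄ = (6.5, 6.1667),  deviation x̄ - mu_0 = (6.5, 6.1667) - (3, 1) = (3.5, 5.1667).

Step 2 — sample covariance matrix, S[i,j] = (1/(n-1)) · Σ_k (x_{k,i} - mean_i) · (x_{k,j} - mean_j), divisor n-1 = 5:
  S[X,X] = ((1.5)·(1.5) + (2.5)·(2.5) + (-4.5)·(-4.5) + (1.5)·(1.5) + (-0.5)·(-0.5) + (-0.5)·(-0.5)) / 5 = 31.5/5 = 6.3
  S[X,Y] = ((1.5)·(-0.1667) + (2.5)·(2.8333) + (-4.5)·(-2.1667) + (1.5)·(-2.1667) + (-0.5)·(0.8333) + (-0.5)·(0.8333)) / 5 = 12.5/5 = 2.5
  S[Y,Y] = ((-0.1667)·(-0.1667) + (2.8333)·(2.8333) + (-2.1667)·(-2.1667) + (-2.1667)·(-2.1667) + (0.8333)·(0.8333) + (0.8333)·(0.8333)) / 5 = 18.8333/5 = 3.7667
  S = [[6.3, 2.5],
 [2.5, 3.7667]].

Step 3 — invert S. det(S) = 6.3·3.7667 - (2.5)² = 17.48.
  S^{-1} = (1/det) · [[d, -b], [-b, a]] = [[0.2155, -0.143],
 [-0.143, 0.3604]].

Step 4 — quadratic form (x̄ - mu_0)^T · S^{-1} · (x̄ - mu_0):
  S^{-1} · (x̄ - mu_0) = (0.0153, 1.3616),
  (x̄ - mu_0)^T · [...] = (3.5)·(0.0153) + (5.1667)·(1.3616) = 7.0881.

Step 5 — scale by n: T² = 6 · 7.0881 = 42.5286.

T² ≈ 42.5286


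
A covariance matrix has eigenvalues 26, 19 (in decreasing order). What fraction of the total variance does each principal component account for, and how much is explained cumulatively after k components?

Step 1 — total variance = trace(Sigma) = Σ λ_i = 26 + 19 = 45.

Step 2 — fraction explained by component i = λ_i / Σ λ:
  PC1: 26/45 = 0.5778
  PC2: 19/45 = 0.4222

Step 3 — cumulative fraction after k components = (λ_1 + ... + λ_k) / Σ λ:
  k = 1: 26/45 = 0.5778
  k = 2: (26 + 19)/45 = 45/45 = 1

Summary (fraction, with percent):

explained: PC1 0.5778 (57.78%), PC2 0.4222 (42.22%);  cumulative: 0.5778, 1


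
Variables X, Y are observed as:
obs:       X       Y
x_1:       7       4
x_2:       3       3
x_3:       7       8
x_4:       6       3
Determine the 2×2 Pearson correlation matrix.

Step 1 — column means:
  mean(X) = (7 + 3 + 7 + 6) / 4 = 23/4 = 5.75
  mean(Y) = (4 + 3 + 8 + 3) / 4 = 18/4 = 4.5

Step 2 — sample variances and covariances s[i,j] = (1/(n-1)) · Σ_k (x_{k,i} - mean_i) · (x_{k,j} - mean_j), with n-1 = 3:
  s[X,X] = ((1.25)·(1.25) + (-2.75)·(-2.75) + (1.25)·(1.25) + (0.25)·(0.25)) / 3 = 10.75/3 = 3.5833
  s[X,Y] = ((1.25)·(-0.5) + (-2.75)·(-1.5) + (1.25)·(3.5) + (0.25)·(-1.5)) / 3 = 7.5/3 = 2.5
  s[Y,Y] = ((-0.5)·(-0.5) + (-1.5)·(-1.5) + (3.5)·(3.5) + (-1.5)·(-1.5)) / 3 = 17/3 = 5.6667
  Sample standard deviations s_i = √(s[i,i]):
  s(X) = √(3.5833) = 1.893
  s(Y) = √(5.6667) = 2.3805

Step 3 — r_{ij} = s_{ij} / (s_i · s_j):
  r[X,X] = 1 (diagonal).
  r[X,Y] = 2.5 / (1.893 · 2.3805) = 2.5 / 4.5062 = 0.5548
  r[Y,Y] = 1 (diagonal).

R is symmetric with unit diagonal. Assembling:

R = [[1, 0.5548],
 [0.5548, 1]]


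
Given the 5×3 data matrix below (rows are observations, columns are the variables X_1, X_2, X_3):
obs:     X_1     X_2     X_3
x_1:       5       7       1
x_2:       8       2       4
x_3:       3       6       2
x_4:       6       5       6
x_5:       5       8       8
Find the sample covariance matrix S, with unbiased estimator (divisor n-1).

Step 1 — column means:
  mean(X_1) = (5 + 8 + 3 + 6 + 5) / 5 = 27/5 = 5.4
  mean(X_2) = (7 + 2 + 6 + 5 + 8) / 5 = 28/5 = 5.6
  mean(X_3) = (1 + 4 + 2 + 6 + 8) / 5 = 21/5 = 4.2

Step 2 — sample covariance S[i,j] = (1/(n-1)) · Σ_k (x_{k,i} - mean_i) · (x_{k,j} - mean_j), with n-1 = 4.
  S[X_1,X_1] = ((-0.4)·(-0.4) + (2.6)·(2.6) + (-2.4)·(-2.4) + (0.6)·(0.6) + (-0.4)·(-0.4)) / 4 = 13.2/4 = 3.3
  S[X_1,X_2] = ((-0.4)·(1.4) + (2.6)·(-3.6) + (-2.4)·(0.4) + (0.6)·(-0.6) + (-0.4)·(2.4)) / 4 = -12.2/4 = -3.05
  S[X_1,X_3] = ((-0.4)·(-3.2) + (2.6)·(-0.2) + (-2.4)·(-2.2) + (0.6)·(1.8) + (-0.4)·(3.8)) / 4 = 5.6/4 = 1.4
  S[X_2,X_2] = ((1.4)·(1.4) + (-3.6)·(-3.6) + (0.4)·(0.4) + (-0.6)·(-0.6) + (2.4)·(2.4)) / 4 = 21.2/4 = 5.3
  S[X_2,X_3] = ((1.4)·(-3.2) + (-3.6)·(-0.2) + (0.4)·(-2.2) + (-0.6)·(1.8) + (2.4)·(3.8)) / 4 = 3.4/4 = 0.85
  S[X_3,X_3] = ((-3.2)·(-3.2) + (-0.2)·(-0.2) + (-2.2)·(-2.2) + (1.8)·(1.8) + (3.8)·(3.8)) / 4 = 32.8/4 = 8.2

S is symmetric (S[j,i] = S[i,j]). Assembling:

S = [[3.3, -3.05, 1.4],
 [-3.05, 5.3, 0.85],
 [1.4, 0.85, 8.2]]


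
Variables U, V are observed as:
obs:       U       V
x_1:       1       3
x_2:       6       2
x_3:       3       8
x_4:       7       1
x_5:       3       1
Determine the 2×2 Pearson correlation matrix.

Step 1 — column means:
  mean(U) = (1 + 6 + 3 + 7 + 3) / 5 = 20/5 = 4
  mean(V) = (3 + 2 + 8 + 1 + 1) / 5 = 15/5 = 3

Step 2 — sample variances and covariances s[i,j] = (1/(n-1)) · Σ_k (x_{k,i} - mean_i) · (x_{k,j} - mean_j), with n-1 = 4:
  s[U,U] = ((-3)·(-3) + (2)·(2) + (-1)·(-1) + (3)·(3) + (-1)·(-1)) / 4 = 24/4 = 6
  s[U,V] = ((-3)·(0) + (2)·(-1) + (-1)·(5) + (3)·(-2) + (-1)·(-2)) / 4 = -11/4 = -2.75
  s[V,V] = ((0)·(0) + (-1)·(-1) + (5)·(5) + (-2)·(-2) + (-2)·(-2)) / 4 = 34/4 = 8.5
  Sample standard deviations s_i = √(s[i,i]):
  s(U) = √(6) = 2.4495
  s(V) = √(8.5) = 2.9155

Step 3 — r_{ij} = s_{ij} / (s_i · s_j):
  r[U,U] = 1 (diagonal).
  r[U,V] = -2.75 / (2.4495 · 2.9155) = -2.75 / 7.1414 = -0.3851
  r[V,V] = 1 (diagonal).

R is symmetric with unit diagonal. Assembling:

R = [[1, -0.3851],
 [-0.3851, 1]]


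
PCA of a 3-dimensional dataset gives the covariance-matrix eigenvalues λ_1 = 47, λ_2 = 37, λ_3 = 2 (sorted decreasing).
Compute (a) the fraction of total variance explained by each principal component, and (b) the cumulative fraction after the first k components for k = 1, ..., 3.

Step 1 — total variance = trace(Sigma) = Σ λ_i = 47 + 37 + 2 = 86.

Step 2 — fraction explained by component i = λ_i / Σ λ:
  PC1: 47/86 = 0.5465
  PC2: 37/86 = 0.4302
  PC3: 2/86 = 0.0233

Step 3 — cumulative fraction after k components = (λ_1 + ... + λ_k) / Σ λ:
  k = 1: 47/86 = 0.5465
  k = 2: (47 + 37)/86 = 84/86 = 0.9767
  k = 3: (47 + 37 + 2)/86 = 86/86 = 1

Summary (fraction, with percent):

explained: PC1 0.5465 (54.65%), PC2 0.4302 (43.02%), PC3 0.0233 (2.33%);  cumulative: 0.5465, 0.9767, 1


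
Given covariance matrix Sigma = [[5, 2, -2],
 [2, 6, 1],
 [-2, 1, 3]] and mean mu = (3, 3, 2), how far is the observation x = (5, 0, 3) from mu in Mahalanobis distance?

Step 1 — centre the observation: (x - mu) = (2, -3, 1).

Step 2 — invert Sigma (cofactor / det for 3×3, or solve directly):
  Sigma^{-1} = [[0.4146, -0.1951, 0.3415],
 [-0.1951, 0.2683, -0.2195],
 [0.3415, -0.2195, 0.6341]].

Step 3 — form the quadratic (x - mu)^T · Sigma^{-1} · (x - mu):
  Sigma^{-1} · (x - mu) = (1.7561, -1.4146, 1.9756).
  (x - mu)^T · [Sigma^{-1} · (x - mu)] = (2)·(1.7561) + (-3)·(-1.4146) + (1)·(1.9756) = 9.7317.

Step 4 — take square root: d = √(9.7317) ≈ 3.1196.

d(x, mu) = √(9.7317) ≈ 3.1196


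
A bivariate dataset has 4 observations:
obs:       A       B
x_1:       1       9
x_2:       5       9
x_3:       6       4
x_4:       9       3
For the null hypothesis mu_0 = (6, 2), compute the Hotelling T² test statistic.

Step 1 — sample mean vector:
  mean(A) = (1 + 5 + 6 + 9) / 4 = 21/4 = 5.25
  mean(B) = (9 + 9 + 4 + 3) / 4 = 25/4 = 6.25
  x̄ = (5.25, 6.25),  deviation x̄ - mu_0 = (5.25, 6.25) - (6, 2) = (-0.75, 4.25).

Step 2 — sample covariance matrix, S[i,j] = (1/(n-1)) · Σ_k (x_{k,i} - mean_i) · (x_{k,j} - mean_j), divisor n-1 = 3:
  S[A,A] = ((-4.25)·(-4.25) + (-0.25)·(-0.25) + (0.75)·(0.75) + (3.75)·(3.75)) / 3 = 32.75/3 = 10.9167
  S[A,B] = ((-4.25)·(2.75) + (-0.25)·(2.75) + (0.75)·(-2.25) + (3.75)·(-3.25)) / 3 = -26.25/3 = -8.75
  S[B,B] = ((2.75)·(2.75) + (2.75)·(2.75) + (-2.25)·(-2.25) + (-3.25)·(-3.25)) / 3 = 30.75/3 = 10.25
  S = [[10.9167, -8.75],
 [-8.75, 10.25]].

Step 3 — invert S. det(S) = 10.9167·10.25 - (-8.75)² = 35.3333.
  S^{-1} = (1/det) · [[d, -b], [-b, a]] = [[0.2901, 0.2476],
 [0.2476, 0.309]].

Step 4 — quadratic form (x̄ - mu_0)^T · S^{-1} · (x̄ - mu_0):
  S^{-1} · (x̄ - mu_0) = (0.8349, 1.1274),
  (x̄ - mu_0)^T · [...] = (-0.75)·(0.8349) + (4.25)·(1.1274) = 4.1651.

Step 5 — scale by n: T² = 4 · 4.1651 = 16.6604.

T² ≈ 16.6604


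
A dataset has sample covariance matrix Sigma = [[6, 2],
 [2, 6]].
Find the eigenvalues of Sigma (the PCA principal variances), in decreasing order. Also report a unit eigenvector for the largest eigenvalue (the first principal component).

Step 1 — characteristic polynomial of 2×2 Sigma:
  det(Sigma - λI) = λ² - trace · λ + det = 0.
  trace = 6 + 6 = 12, det = 6·6 - (2)² = 32.
Step 2 — discriminant:
  Δ = trace² - 4·det = 144 - 128 = 16.
Step 3 — eigenvalues:
  λ = (trace ± √Δ)/2 = (12 ± 4)/2,
  λ_1 = 8,  λ_2 = 4.

Step 4 — unit eigenvector for λ_1: solve (Sigma - λ_1 I)v = 0. First row:
  (6 - 8)·v_x + (2)·v_y = 0, i.e. (-2)·v_x + (2)·v_y = 0,
  so v ∝ (b, λ_1 - a) = (2, 2) = u.
  ||u|| = √((2)² + (2)²) = √(8) ≈ 2.8284,
  v_1 = u/||u|| ≈ (0.7071, 0.7071) (||v_1|| = 1).

λ_1 = 8,  λ_2 = 4;  v_1 ≈ (0.7071, 0.7071)


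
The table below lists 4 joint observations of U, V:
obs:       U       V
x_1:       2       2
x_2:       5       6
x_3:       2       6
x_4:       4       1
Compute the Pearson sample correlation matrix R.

Step 1 — column means:
  mean(U) = (2 + 5 + 2 + 4) / 4 = 13/4 = 3.25
  mean(V) = (2 + 6 + 6 + 1) / 4 = 15/4 = 3.75

Step 2 — sample variances and covariances s[i,j] = (1/(n-1)) · Σ_k (x_{k,i} - mean_i) · (x_{k,j} - mean_j), with n-1 = 3:
  s[U,U] = ((-1.25)·(-1.25) + (1.75)·(1.75) + (-1.25)·(-1.25) + (0.75)·(0.75)) / 3 = 6.75/3 = 2.25
  s[U,V] = ((-1.25)·(-1.75) + (1.75)·(2.25) + (-1.25)·(2.25) + (0.75)·(-2.75)) / 3 = 1.25/3 = 0.4167
  s[V,V] = ((-1.75)·(-1.75) + (2.25)·(2.25) + (2.25)·(2.25) + (-2.75)·(-2.75)) / 3 = 20.75/3 = 6.9167
  Sample standard deviations s_i = √(s[i,i]):
  s(U) = √(2.25) = 1.5
  s(V) = √(6.9167) = 2.63

Step 3 — r_{ij} = s_{ij} / (s_i · s_j):
  r[U,U] = 1 (diagonal).
  r[U,V] = 0.4167 / (1.5 · 2.63) = 0.4167 / 3.9449 = 0.1056
  r[V,V] = 1 (diagonal).

R is symmetric with unit diagonal. Assembling:

R = [[1, 0.1056],
 [0.1056, 1]]


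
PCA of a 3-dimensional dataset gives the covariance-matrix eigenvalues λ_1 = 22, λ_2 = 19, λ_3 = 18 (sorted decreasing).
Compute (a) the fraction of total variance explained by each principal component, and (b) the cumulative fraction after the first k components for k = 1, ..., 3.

Step 1 — total variance = trace(Sigma) = Σ λ_i = 22 + 19 + 18 = 59.

Step 2 — fraction explained by component i = λ_i / Σ λ:
  PC1: 22/59 = 0.3729
  PC2: 19/59 = 0.322
  PC3: 18/59 = 0.3051

Step 3 — cumulative fraction after k components = (λ_1 + ... + λ_k) / Σ λ:
  k = 1: 22/59 = 0.3729
  k = 2: (22 + 19)/59 = 41/59 = 0.6949
  k = 3: (22 + 19 + 18)/59 = 59/59 = 1

Summary (fraction, with percent):

explained: PC1 0.3729 (37.29%), PC2 0.322 (32.2%), PC3 0.3051 (30.51%);  cumulative: 0.3729, 0.6949, 1


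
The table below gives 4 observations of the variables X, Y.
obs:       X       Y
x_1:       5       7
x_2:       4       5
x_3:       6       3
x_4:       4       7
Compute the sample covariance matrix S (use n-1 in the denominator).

Step 1 — column means:
  mean(X) = (5 + 4 + 6 + 4) / 4 = 19/4 = 4.75
  mean(Y) = (7 + 5 + 3 + 7) / 4 = 22/4 = 5.5

Step 2 — sample covariance S[i,j] = (1/(n-1)) · Σ_k (x_{k,i} - mean_i) · (x_{k,j} - mean_j), with n-1 = 3.
  S[X,X] = ((0.25)·(0.25) + (-0.75)·(-0.75) + (1.25)·(1.25) + (-0.75)·(-0.75)) / 3 = 2.75/3 = 0.9167
  S[X,Y] = ((0.25)·(1.5) + (-0.75)·(-0.5) + (1.25)·(-2.5) + (-0.75)·(1.5)) / 3 = -3.5/3 = -1.1667
  S[Y,Y] = ((1.5)·(1.5) + (-0.5)·(-0.5) + (-2.5)·(-2.5) + (1.5)·(1.5)) / 3 = 11/3 = 3.6667

S is symmetric (S[j,i] = S[i,j]). Assembling:

S = [[0.9167, -1.1667],
 [-1.1667, 3.6667]]


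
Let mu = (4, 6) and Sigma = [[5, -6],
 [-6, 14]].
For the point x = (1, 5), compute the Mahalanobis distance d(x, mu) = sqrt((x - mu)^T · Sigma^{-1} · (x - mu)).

Step 1 — centre the observation: (x - mu) = (-3, -1).

Step 2 — invert Sigma. det(Sigma) = 5·14 - (-6)² = 34.
  Sigma^{-1} = (1/det) · [[d, -b], [-b, a]] = [[0.4118, 0.1765],
 [0.1765, 0.1471]].

Step 3 — form the quadratic (x - mu)^T · Sigma^{-1} · (x - mu):
  Sigma^{-1} · (x - mu) = (-1.4118, -0.6765).
  (x - mu)^T · [Sigma^{-1} · (x - mu)] = (-3)·(-1.4118) + (-1)·(-0.6765) = 4.9118.

Step 4 — take square root: d = √(4.9118) ≈ 2.2163.

d(x, mu) = √(4.9118) ≈ 2.2163


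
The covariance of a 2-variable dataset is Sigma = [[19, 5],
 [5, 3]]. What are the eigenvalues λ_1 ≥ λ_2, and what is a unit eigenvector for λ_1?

Step 1 — characteristic polynomial of 2×2 Sigma:
  det(Sigma - λI) = λ² - trace · λ + det = 0.
  trace = 19 + 3 = 22, det = 19·3 - (5)² = 32.
Step 2 — discriminant:
  Δ = trace² - 4·det = 484 - 128 = 356.
Step 3 — eigenvalues:
  λ = (trace ± √Δ)/2 = (22 ± 18.868)/2,
  λ_1 = 20.434,  λ_2 = 1.566.

Step 4 — unit eigenvector for λ_1: solve (Sigma - λ_1 I)v = 0. First row:
  (19 - 20.434)·v_x + (5)·v_y = 0, i.e. (-1.434)·v_x + (5)·v_y = 0,
  so v ∝ (b, λ_1 - a) = (5, 1.434) = u.
  ||u|| = √((5)² + (1.434)²) = √(27.0563) ≈ 5.2016,
  v_1 = u/||u|| ≈ (0.9612, 0.2757) (||v_1|| = 1).

λ_1 = 20.434,  λ_2 = 1.566;  v_1 ≈ (0.9612, 0.2757)


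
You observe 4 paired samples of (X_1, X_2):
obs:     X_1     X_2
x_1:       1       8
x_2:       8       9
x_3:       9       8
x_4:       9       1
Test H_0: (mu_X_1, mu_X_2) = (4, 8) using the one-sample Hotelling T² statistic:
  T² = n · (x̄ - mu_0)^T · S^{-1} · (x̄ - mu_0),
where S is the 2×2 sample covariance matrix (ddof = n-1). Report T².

Step 1 — sample mean vector:
  mean(X_1) = (1 + 8 + 9 + 9) / 4 = 27/4 = 6.75
  mean(X_2) = (8 + 9 + 8 + 1) / 4 = 26/4 = 6.5
  x̄ = (6.75, 6.5),  deviation x̄ - mu_0 = (6.75, 6.5) - (4, 8) = (2.75, -1.5).

Step 2 — sample covariance matrix, S[i,j] = (1/(n-1)) · Σ_k (x_{k,i} - mean_i) · (x_{k,j} - mean_j), divisor n-1 = 3:
  S[X_1,X_1] = ((-5.75)·(-5.75) + (1.25)·(1.25) + (2.25)·(2.25) + (2.25)·(2.25)) / 3 = 44.75/3 = 14.9167
  S[X_1,X_2] = ((-5.75)·(1.5) + (1.25)·(2.5) + (2.25)·(1.5) + (2.25)·(-5.5)) / 3 = -14.5/3 = -4.8333
  S[X_2,X_2] = ((1.5)·(1.5) + (2.5)·(2.5) + (1.5)·(1.5) + (-5.5)·(-5.5)) / 3 = 41/3 = 13.6667
  S = [[14.9167, -4.8333],
 [-4.8333, 13.6667]].

Step 3 — invert S. det(S) = 14.9167·13.6667 - (-4.8333)² = 180.5.
  S^{-1} = (1/det) · [[d, -b], [-b, a]] = [[0.0757, 0.0268],
 [0.0268, 0.0826]].

Step 4 — quadratic form (x̄ - mu_0)^T · S^{-1} · (x̄ - mu_0):
  S^{-1} · (x̄ - mu_0) = (0.1681, -0.0503),
  (x̄ - mu_0)^T · [...] = (2.75)·(0.1681) + (-1.5)·(-0.0503) = 0.5376.

Step 5 — scale by n: T² = 4 · 0.5376 = 2.1505.

T² ≈ 2.1505


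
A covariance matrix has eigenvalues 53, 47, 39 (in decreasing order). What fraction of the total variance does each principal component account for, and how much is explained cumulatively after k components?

Step 1 — total variance = trace(Sigma) = Σ λ_i = 53 + 47 + 39 = 139.

Step 2 — fraction explained by component i = λ_i / Σ λ:
  PC1: 53/139 = 0.3813
  PC2: 47/139 = 0.3381
  PC3: 39/139 = 0.2806

Step 3 — cumulative fraction after k components = (λ_1 + ... + λ_k) / Σ λ:
  k = 1: 53/139 = 0.3813
  k = 2: (53 + 47)/139 = 100/139 = 0.7194
  k = 3: (53 + 47 + 39)/139 = 139/139 = 1

Summary (fraction, with percent):

explained: PC1 0.3813 (38.13%), PC2 0.3381 (33.81%), PC3 0.2806 (28.06%);  cumulative: 0.3813, 0.7194, 1


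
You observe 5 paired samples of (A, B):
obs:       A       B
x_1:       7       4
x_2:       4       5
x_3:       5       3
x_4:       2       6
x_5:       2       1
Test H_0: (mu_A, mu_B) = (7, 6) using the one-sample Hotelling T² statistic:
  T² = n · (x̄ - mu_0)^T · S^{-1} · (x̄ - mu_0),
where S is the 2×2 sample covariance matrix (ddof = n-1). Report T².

Step 1 — sample mean vector:
  mean(A) = (7 + 4 + 5 + 2 + 2) / 5 = 20/5 = 4
  mean(B) = (4 + 5 + 3 + 6 + 1) / 5 = 19/5 = 3.8
  x̄ = (4, 3.8),  deviation x̄ - mu_0 = (4, 3.8) - (7, 6) = (-3, -2.2).

Step 2 — sample covariance matrix, S[i,j] = (1/(n-1)) · Σ_k (x_{k,i} - mean_i) · (x_{k,j} - mean_j), divisor n-1 = 4:
  S[A,A] = ((3)·(3) + (0)·(0) + (1)·(1) + (-2)·(-2) + (-2)·(-2)) / 4 = 18/4 = 4.5
  S[A,B] = ((3)·(0.2) + (0)·(1.2) + (1)·(-0.8) + (-2)·(2.2) + (-2)·(-2.8)) / 4 = 1/4 = 0.25
  S[B,B] = ((0.2)·(0.2) + (1.2)·(1.2) + (-0.8)·(-0.8) + (2.2)·(2.2) + (-2.8)·(-2.8)) / 4 = 14.8/4 = 3.7
  S = [[4.5, 0.25],
 [0.25, 3.7]].

Step 3 — invert S. det(S) = 4.5·3.7 - (0.25)² = 16.5875.
  S^{-1} = (1/det) · [[d, -b], [-b, a]] = [[0.2231, -0.0151],
 [-0.0151, 0.2713]].

Step 4 — quadratic form (x̄ - mu_0)^T · S^{-1} · (x̄ - mu_0):
  S^{-1} · (x̄ - mu_0) = (-0.636, -0.5516),
  (x̄ - mu_0)^T · [...] = (-3)·(-0.636) + (-2.2)·(-0.5516) = 3.1216.

Step 5 — scale by n: T² = 5 · 3.1216 = 15.6081.

T² ≈ 15.6081


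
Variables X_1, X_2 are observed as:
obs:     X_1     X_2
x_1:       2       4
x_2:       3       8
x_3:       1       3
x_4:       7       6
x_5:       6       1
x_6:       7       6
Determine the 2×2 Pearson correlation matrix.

Step 1 — column means:
  mean(X_1) = (2 + 3 + 1 + 7 + 6 + 7) / 6 = 26/6 = 4.3333
  mean(X_2) = (4 + 8 + 3 + 6 + 1 + 6) / 6 = 28/6 = 4.6667

Step 2 — sample variances and covariances s[i,j] = (1/(n-1)) · Σ_k (x_{k,i} - mean_i) · (x_{k,j} - mean_j), with n-1 = 5:
  s[X_1,X_1] = ((-2.3333)·(-2.3333) + (-1.3333)·(-1.3333) + (-3.3333)·(-3.3333) + (2.6667)·(2.6667) + (1.6667)·(1.6667) + (2.6667)·(2.6667)) / 5 = 35.3333/5 = 7.0667
  s[X_1,X_2] = ((-2.3333)·(-0.6667) + (-1.3333)·(3.3333) + (-3.3333)·(-1.6667) + (2.6667)·(1.3333) + (1.6667)·(-3.6667) + (2.6667)·(1.3333)) / 5 = 3.6667/5 = 0.7333
  s[X_2,X_2] = ((-0.6667)·(-0.6667) + (3.3333)·(3.3333) + (-1.6667)·(-1.6667) + (1.3333)·(1.3333) + (-3.6667)·(-3.6667) + (1.3333)·(1.3333)) / 5 = 31.3333/5 = 6.2667
  Sample standard deviations s_i = √(s[i,i]):
  s(X_1) = √(7.0667) = 2.6583
  s(X_2) = √(6.2667) = 2.5033

Step 3 — r_{ij} = s_{ij} / (s_i · s_j):
  r[X_1,X_1] = 1 (diagonal).
  r[X_1,X_2] = 0.7333 / (2.6583 · 2.5033) = 0.7333 / 6.6547 = 0.1102
  r[X_2,X_2] = 1 (diagonal).

R is symmetric with unit diagonal. Assembling:

R = [[1, 0.1102],
 [0.1102, 1]]


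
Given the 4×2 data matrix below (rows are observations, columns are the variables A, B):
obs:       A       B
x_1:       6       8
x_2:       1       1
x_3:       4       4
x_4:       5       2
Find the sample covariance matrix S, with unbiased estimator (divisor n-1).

Step 1 — column means:
  mean(A) = (6 + 1 + 4 + 5) / 4 = 16/4 = 4
  mean(B) = (8 + 1 + 4 + 2) / 4 = 15/4 = 3.75

Step 2 — sample covariance S[i,j] = (1/(n-1)) · Σ_k (x_{k,i} - mean_i) · (x_{k,j} - mean_j), with n-1 = 3.
  S[A,A] = ((2)·(2) + (-3)·(-3) + (0)·(0) + (1)·(1)) / 3 = 14/3 = 4.6667
  S[A,B] = ((2)·(4.25) + (-3)·(-2.75) + (0)·(0.25) + (1)·(-1.75)) / 3 = 15/3 = 5
  S[B,B] = ((4.25)·(4.25) + (-2.75)·(-2.75) + (0.25)·(0.25) + (-1.75)·(-1.75)) / 3 = 28.75/3 = 9.5833

S is symmetric (S[j,i] = S[i,j]). Assembling:

S = [[4.6667, 5],
 [5, 9.5833]]


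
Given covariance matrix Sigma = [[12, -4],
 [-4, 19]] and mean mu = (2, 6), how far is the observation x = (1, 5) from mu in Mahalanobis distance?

Step 1 — centre the observation: (x - mu) = (-1, -1).

Step 2 — invert Sigma. det(Sigma) = 12·19 - (-4)² = 212.
  Sigma^{-1} = (1/det) · [[d, -b], [-b, a]] = [[0.0896, 0.0189],
 [0.0189, 0.0566]].

Step 3 — form the quadratic (x - mu)^T · Sigma^{-1} · (x - mu):
  Sigma^{-1} · (x - mu) = (-0.1085, -0.0755).
  (x - mu)^T · [Sigma^{-1} · (x - mu)] = (-1)·(-0.1085) + (-1)·(-0.0755) = 0.184.

Step 4 — take square root: d = √(0.184) ≈ 0.4289.

d(x, mu) = √(0.184) ≈ 0.4289


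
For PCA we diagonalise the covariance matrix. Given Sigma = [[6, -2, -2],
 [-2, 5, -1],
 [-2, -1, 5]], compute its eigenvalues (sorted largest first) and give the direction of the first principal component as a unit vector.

Step 1 — characteristic polynomial p(λ) = det(λI - Sigma) = λ³ - tr·λ² + c_1·λ - det, where tr = trace, c_1 = sum of the principal 2×2 minors, det = det(Sigma):
  tr = 6 + 5 + 5 = 16,
  c_1 = (6·5 - (-2)²) + (6·5 - (-2)²) + (5·5 - (-1)²) = 26 + 26 + 24 = 76,
  det = 6·(5·5 - (-1)²) - (-2)·((-2)·5 - (-1)·(-2)) + (-2)·((-2)·(-1) - 5·(-2)) = 6·(24) - (-2)·(-12) + (-2)·(12) = 96.
  So p(λ) = λ³ - 16λ² + 76λ - 96.
Step 2 — look for an integer root (rational root theorem: any rational root is an integer divisor of 96). Testing λ = 2:
  p(2) = 8 - 64 + 152 - 96 = 0  ✓
  Dividing out (λ - 2): p(λ) = (λ - 2)(λ² - 14λ + 48).
Step 3 — remaining eigenvalues from the quadratic λ² - 14λ + 48 = 0:
  Δ = 14² - 4·48 = 196 - 192 = 4,  λ = (14 ± √4)/2 = (14 ± 2)/2 = 8 or 6.
  Sorted: λ_1 = 8,  λ_2 = 6,  λ_3 = 2  (check: sum = 16 = tr ✓).

Step 4 — unit eigenvector for λ_1 = 8: v spans the null space of (Sigma - λ_1 I), whose rows are
  r_1 = (-2, -2, -2),  r_2 = (-2, -3, -1),  r_3 = (-2, -1, -3).
  v is orthogonal to every row, so take v ∝ r_1 × r_2 = ((-2)·(-1) - (-2)·(-3), (-2)·(-2) - (-2)·(-1), (-2)·(-3) - (-2)·(-2)) = (-4, 2, 2).
  Rescale (divide by 2; multiply by -1 so the first nonzero entry is positive): u = (2, -1, -1).
  ||u|| = √((2)² + (-1)² + (-1)²) = √(6) ≈ 2.4495,  v_1 = u/||u|| ≈ (0.8165, -0.4082, -0.4082) (||v_1|| = 1).

λ_1 = 8,  λ_2 = 6,  λ_3 = 2;  v_1 ≈ (0.8165, -0.4082, -0.4082)


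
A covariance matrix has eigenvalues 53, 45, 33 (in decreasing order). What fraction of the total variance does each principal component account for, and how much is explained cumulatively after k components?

Step 1 — total variance = trace(Sigma) = Σ λ_i = 53 + 45 + 33 = 131.

Step 2 — fraction explained by component i = λ_i / Σ λ:
  PC1: 53/131 = 0.4046
  PC2: 45/131 = 0.3435
  PC3: 33/131 = 0.2519

Step 3 — cumulative fraction after k components = (λ_1 + ... + λ_k) / Σ λ:
  k = 1: 53/131 = 0.4046
  k = 2: (53 + 45)/131 = 98/131 = 0.7481
  k = 3: (53 + 45 + 33)/131 = 131/131 = 1

Summary (fraction, with percent):

explained: PC1 0.4046 (40.46%), PC2 0.3435 (34.35%), PC3 0.2519 (25.19%);  cumulative: 0.4046, 0.7481, 1


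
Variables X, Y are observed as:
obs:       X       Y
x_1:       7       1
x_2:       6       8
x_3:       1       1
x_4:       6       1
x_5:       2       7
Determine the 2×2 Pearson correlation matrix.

Step 1 — column means:
  mean(X) = (7 + 6 + 1 + 6 + 2) / 5 = 22/5 = 4.4
  mean(Y) = (1 + 8 + 1 + 1 + 7) / 5 = 18/5 = 3.6

Step 2 — sample variances and covariances s[i,j] = (1/(n-1)) · Σ_k (x_{k,i} - mean_i) · (x_{k,j} - mean_j), with n-1 = 4:
  s[X,X] = ((2.6)·(2.6) + (1.6)·(1.6) + (-3.4)·(-3.4) + (1.6)·(1.6) + (-2.4)·(-2.4)) / 4 = 29.2/4 = 7.3
  s[X,Y] = ((2.6)·(-2.6) + (1.6)·(4.4) + (-3.4)·(-2.6) + (1.6)·(-2.6) + (-2.4)·(3.4)) / 4 = -3.2/4 = -0.8
  s[Y,Y] = ((-2.6)·(-2.6) + (4.4)·(4.4) + (-2.6)·(-2.6) + (-2.6)·(-2.6) + (3.4)·(3.4)) / 4 = 51.2/4 = 12.8
  Sample standard deviations s_i = √(s[i,i]):
  s(X) = √(7.3) = 2.7019
  s(Y) = √(12.8) = 3.5777

Step 3 — r_{ij} = s_{ij} / (s_i · s_j):
  r[X,X] = 1 (diagonal).
  r[X,Y] = -0.8 / (2.7019 · 3.5777) = -0.8 / 9.6664 = -0.0828
  r[Y,Y] = 1 (diagonal).

R is symmetric with unit diagonal. Assembling:

R = [[1, -0.0828],
 [-0.0828, 1]]
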